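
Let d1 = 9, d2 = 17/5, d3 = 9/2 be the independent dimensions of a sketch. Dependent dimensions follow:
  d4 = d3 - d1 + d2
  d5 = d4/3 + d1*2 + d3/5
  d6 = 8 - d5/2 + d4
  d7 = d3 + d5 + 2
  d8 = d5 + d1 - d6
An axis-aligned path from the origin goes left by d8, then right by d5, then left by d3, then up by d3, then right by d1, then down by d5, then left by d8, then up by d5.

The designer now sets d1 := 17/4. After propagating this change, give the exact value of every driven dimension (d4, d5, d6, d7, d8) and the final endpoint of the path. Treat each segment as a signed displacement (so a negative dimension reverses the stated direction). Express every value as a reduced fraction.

Apply edit: d1 := 17/4
  d4 = d3 - d1 + d2 = 73/20
  d5 = d4/3 + d1*2 + d3/5 = 637/60
  d6 = 8 - d5/2 + d4 = 761/120
  d7 = d3 + d5 + 2 = 1027/60
  d8 = d5 + d1 - d6 = 341/40
Walk from origin (0, 0):
  seg 1: left by d8 = 341/40 → (-341/40, 0)
  seg 2: right by d5 = 637/60 → (251/120, 0)
  seg 3: left by d3 = 9/2 → (-289/120, 0)
  seg 4: up by d3 = 9/2 → (-289/120, 9/2)
  seg 5: right by d1 = 17/4 → (221/120, 9/2)
  seg 6: down by d5 = 637/60 → (221/120, -367/60)
  seg 7: left by d8 = 341/40 → (-401/60, -367/60)
  seg 8: up by d5 = 637/60 → (-401/60, 9/2)

d4 = 73/20
d5 = 637/60
d6 = 761/120
d7 = 1027/60
d8 = 341/40
endpoint = (-401/60, 9/2)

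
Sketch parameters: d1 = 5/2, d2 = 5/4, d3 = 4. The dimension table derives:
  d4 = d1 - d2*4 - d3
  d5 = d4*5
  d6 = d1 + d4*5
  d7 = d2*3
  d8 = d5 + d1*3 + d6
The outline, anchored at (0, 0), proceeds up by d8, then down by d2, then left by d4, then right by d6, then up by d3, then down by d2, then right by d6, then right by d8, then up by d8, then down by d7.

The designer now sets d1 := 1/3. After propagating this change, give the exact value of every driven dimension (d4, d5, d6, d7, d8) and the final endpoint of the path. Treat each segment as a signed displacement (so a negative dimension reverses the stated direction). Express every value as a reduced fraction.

d4 = -26/3
d5 = -130/3
d6 = -43
d7 = 15/4
d8 = -256/3
endpoint = (-488/3, -2075/12)

Apply edit: d1 := 1/3
  d4 = d1 - d2*4 - d3 = -26/3
  d5 = d4*5 = -130/3
  d6 = d1 + d4*5 = -43
  d7 = d2*3 = 15/4
  d8 = d5 + d1*3 + d6 = -256/3
Walk from origin (0, 0):
  seg 1: up by d8 = -256/3 → (0, -256/3)
  seg 2: down by d2 = 5/4 → (0, -1039/12)
  seg 3: left by d4 = -26/3 → (26/3, -1039/12)
  seg 4: right by d6 = -43 → (-103/3, -1039/12)
  seg 5: up by d3 = 4 → (-103/3, -991/12)
  seg 6: down by d2 = 5/4 → (-103/3, -503/6)
  seg 7: right by d6 = -43 → (-232/3, -503/6)
  seg 8: right by d8 = -256/3 → (-488/3, -503/6)
  seg 9: up by d8 = -256/3 → (-488/3, -1015/6)
  seg 10: down by d7 = 15/4 → (-488/3, -2075/12)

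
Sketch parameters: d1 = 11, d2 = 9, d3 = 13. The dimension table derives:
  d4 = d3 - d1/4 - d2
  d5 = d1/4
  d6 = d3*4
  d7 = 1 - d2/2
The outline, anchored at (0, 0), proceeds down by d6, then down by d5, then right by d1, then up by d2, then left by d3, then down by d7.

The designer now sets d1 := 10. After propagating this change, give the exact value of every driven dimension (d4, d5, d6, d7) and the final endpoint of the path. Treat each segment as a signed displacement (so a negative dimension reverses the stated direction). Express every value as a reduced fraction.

d4 = 3/2
d5 = 5/2
d6 = 52
d7 = -7/2
endpoint = (-3, -42)

Apply edit: d1 := 10
  d4 = d3 - d1/4 - d2 = 3/2
  d5 = d1/4 = 5/2
  d6 = d3*4 = 52
  d7 = 1 - d2/2 = -7/2
Walk from origin (0, 0):
  seg 1: down by d6 = 52 → (0, -52)
  seg 2: down by d5 = 5/2 → (0, -109/2)
  seg 3: right by d1 = 10 → (10, -109/2)
  seg 4: up by d2 = 9 → (10, -91/2)
  seg 5: left by d3 = 13 → (-3, -91/2)
  seg 6: down by d7 = -7/2 → (-3, -42)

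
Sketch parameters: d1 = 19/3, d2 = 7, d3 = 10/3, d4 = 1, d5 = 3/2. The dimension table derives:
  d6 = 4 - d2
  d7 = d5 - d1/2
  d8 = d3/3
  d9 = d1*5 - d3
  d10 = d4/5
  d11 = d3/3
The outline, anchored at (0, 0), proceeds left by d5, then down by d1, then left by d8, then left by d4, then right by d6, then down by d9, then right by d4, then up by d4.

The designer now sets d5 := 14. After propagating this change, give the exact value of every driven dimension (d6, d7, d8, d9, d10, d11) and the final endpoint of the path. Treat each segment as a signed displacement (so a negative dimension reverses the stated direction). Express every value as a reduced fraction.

d6 = -3
d7 = 65/6
d8 = 10/9
d9 = 85/3
d10 = 1/5
d11 = 10/9
endpoint = (-163/9, -101/3)

Apply edit: d5 := 14
  d6 = 4 - d2 = -3
  d7 = d5 - d1/2 = 65/6
  d8 = d3/3 = 10/9
  d9 = d1*5 - d3 = 85/3
  d10 = d4/5 = 1/5
  d11 = d3/3 = 10/9
Walk from origin (0, 0):
  seg 1: left by d5 = 14 → (-14, 0)
  seg 2: down by d1 = 19/3 → (-14, -19/3)
  seg 3: left by d8 = 10/9 → (-136/9, -19/3)
  seg 4: left by d4 = 1 → (-145/9, -19/3)
  seg 5: right by d6 = -3 → (-172/9, -19/3)
  seg 6: down by d9 = 85/3 → (-172/9, -104/3)
  seg 7: right by d4 = 1 → (-163/9, -104/3)
  seg 8: up by d4 = 1 → (-163/9, -101/3)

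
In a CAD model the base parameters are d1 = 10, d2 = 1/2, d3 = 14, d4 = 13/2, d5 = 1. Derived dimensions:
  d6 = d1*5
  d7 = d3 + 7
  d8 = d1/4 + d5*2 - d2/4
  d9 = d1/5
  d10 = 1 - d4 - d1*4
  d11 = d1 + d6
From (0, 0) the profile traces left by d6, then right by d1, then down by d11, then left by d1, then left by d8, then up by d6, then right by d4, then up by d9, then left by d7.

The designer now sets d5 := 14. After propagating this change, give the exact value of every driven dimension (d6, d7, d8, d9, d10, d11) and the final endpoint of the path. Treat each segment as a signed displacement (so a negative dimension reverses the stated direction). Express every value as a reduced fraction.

Apply edit: d5 := 14
  d6 = d1*5 = 50
  d7 = d3 + 7 = 21
  d8 = d1/4 + d5*2 - d2/4 = 243/8
  d9 = d1/5 = 2
  d10 = 1 - d4 - d1*4 = -91/2
  d11 = d1 + d6 = 60
Walk from origin (0, 0):
  seg 1: left by d6 = 50 → (-50, 0)
  seg 2: right by d1 = 10 → (-40, 0)
  seg 3: down by d11 = 60 → (-40, -60)
  seg 4: left by d1 = 10 → (-50, -60)
  seg 5: left by d8 = 243/8 → (-643/8, -60)
  seg 6: up by d6 = 50 → (-643/8, -10)
  seg 7: right by d4 = 13/2 → (-591/8, -10)
  seg 8: up by d9 = 2 → (-591/8, -8)
  seg 9: left by d7 = 21 → (-759/8, -8)

d6 = 50
d7 = 21
d8 = 243/8
d9 = 2
d10 = -91/2
d11 = 60
endpoint = (-759/8, -8)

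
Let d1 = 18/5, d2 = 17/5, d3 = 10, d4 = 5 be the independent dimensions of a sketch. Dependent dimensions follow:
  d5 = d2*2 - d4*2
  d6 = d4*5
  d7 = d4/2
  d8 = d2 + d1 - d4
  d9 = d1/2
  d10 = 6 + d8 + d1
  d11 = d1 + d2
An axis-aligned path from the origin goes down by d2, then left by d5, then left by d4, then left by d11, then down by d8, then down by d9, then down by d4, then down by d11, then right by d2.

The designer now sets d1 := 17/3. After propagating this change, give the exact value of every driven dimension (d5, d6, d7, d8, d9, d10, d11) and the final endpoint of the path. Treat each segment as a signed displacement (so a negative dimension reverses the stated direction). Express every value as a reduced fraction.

d5 = -16/5
d6 = 25
d7 = 5/2
d8 = 61/15
d9 = 17/6
d10 = 236/15
d11 = 136/15
endpoint = (-112/15, -731/30)

Apply edit: d1 := 17/3
  d5 = d2*2 - d4*2 = -16/5
  d6 = d4*5 = 25
  d7 = d4/2 = 5/2
  d8 = d2 + d1 - d4 = 61/15
  d9 = d1/2 = 17/6
  d10 = 6 + d8 + d1 = 236/15
  d11 = d1 + d2 = 136/15
Walk from origin (0, 0):
  seg 1: down by d2 = 17/5 → (0, -17/5)
  seg 2: left by d5 = -16/5 → (16/5, -17/5)
  seg 3: left by d4 = 5 → (-9/5, -17/5)
  seg 4: left by d11 = 136/15 → (-163/15, -17/5)
  seg 5: down by d8 = 61/15 → (-163/15, -112/15)
  seg 6: down by d9 = 17/6 → (-163/15, -103/10)
  seg 7: down by d4 = 5 → (-163/15, -153/10)
  seg 8: down by d11 = 136/15 → (-163/15, -731/30)
  seg 9: right by d2 = 17/5 → (-112/15, -731/30)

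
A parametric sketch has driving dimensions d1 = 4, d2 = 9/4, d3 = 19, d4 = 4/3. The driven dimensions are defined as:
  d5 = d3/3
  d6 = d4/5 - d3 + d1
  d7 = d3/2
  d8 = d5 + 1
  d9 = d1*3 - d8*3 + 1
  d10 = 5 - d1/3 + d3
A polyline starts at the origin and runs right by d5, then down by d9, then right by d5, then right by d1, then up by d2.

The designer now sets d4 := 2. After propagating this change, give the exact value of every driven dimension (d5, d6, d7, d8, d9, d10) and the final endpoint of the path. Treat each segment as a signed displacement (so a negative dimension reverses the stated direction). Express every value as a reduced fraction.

Apply edit: d4 := 2
  d5 = d3/3 = 19/3
  d6 = d4/5 - d3 + d1 = -73/5
  d7 = d3/2 = 19/2
  d8 = d5 + 1 = 22/3
  d9 = d1*3 - d8*3 + 1 = -9
  d10 = 5 - d1/3 + d3 = 68/3
Walk from origin (0, 0):
  seg 1: right by d5 = 19/3 → (19/3, 0)
  seg 2: down by d9 = -9 → (19/3, 9)
  seg 3: right by d5 = 19/3 → (38/3, 9)
  seg 4: right by d1 = 4 → (50/3, 9)
  seg 5: up by d2 = 9/4 → (50/3, 45/4)

d5 = 19/3
d6 = -73/5
d7 = 19/2
d8 = 22/3
d9 = -9
d10 = 68/3
endpoint = (50/3, 45/4)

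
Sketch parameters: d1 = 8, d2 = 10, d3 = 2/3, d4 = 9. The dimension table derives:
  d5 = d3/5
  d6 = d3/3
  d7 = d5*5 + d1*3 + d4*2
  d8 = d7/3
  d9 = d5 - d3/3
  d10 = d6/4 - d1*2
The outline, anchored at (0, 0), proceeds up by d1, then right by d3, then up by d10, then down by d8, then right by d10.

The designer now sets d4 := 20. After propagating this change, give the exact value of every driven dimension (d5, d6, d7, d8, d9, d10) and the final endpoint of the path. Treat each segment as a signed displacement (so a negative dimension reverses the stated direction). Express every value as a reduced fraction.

d5 = 2/15
d6 = 2/9
d7 = 194/3
d8 = 194/9
d9 = -4/45
d10 = -287/18
endpoint = (-275/18, -59/2)

Apply edit: d4 := 20
  d5 = d3/5 = 2/15
  d6 = d3/3 = 2/9
  d7 = d5*5 + d1*3 + d4*2 = 194/3
  d8 = d7/3 = 194/9
  d9 = d5 - d3/3 = -4/45
  d10 = d6/4 - d1*2 = -287/18
Walk from origin (0, 0):
  seg 1: up by d1 = 8 → (0, 8)
  seg 2: right by d3 = 2/3 → (2/3, 8)
  seg 3: up by d10 = -287/18 → (2/3, -143/18)
  seg 4: down by d8 = 194/9 → (2/3, -59/2)
  seg 5: right by d10 = -287/18 → (-275/18, -59/2)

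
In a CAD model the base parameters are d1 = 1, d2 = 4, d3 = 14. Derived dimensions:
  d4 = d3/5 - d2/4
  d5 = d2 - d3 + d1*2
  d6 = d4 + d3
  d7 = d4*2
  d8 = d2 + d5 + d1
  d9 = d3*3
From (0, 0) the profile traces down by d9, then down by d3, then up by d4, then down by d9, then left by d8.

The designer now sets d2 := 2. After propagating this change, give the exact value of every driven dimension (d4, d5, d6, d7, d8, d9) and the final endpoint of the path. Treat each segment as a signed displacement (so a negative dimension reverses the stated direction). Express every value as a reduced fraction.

d4 = 23/10
d5 = -10
d6 = 163/10
d7 = 23/5
d8 = -7
d9 = 42
endpoint = (7, -957/10)

Apply edit: d2 := 2
  d4 = d3/5 - d2/4 = 23/10
  d5 = d2 - d3 + d1*2 = -10
  d6 = d4 + d3 = 163/10
  d7 = d4*2 = 23/5
  d8 = d2 + d5 + d1 = -7
  d9 = d3*3 = 42
Walk from origin (0, 0):
  seg 1: down by d9 = 42 → (0, -42)
  seg 2: down by d3 = 14 → (0, -56)
  seg 3: up by d4 = 23/10 → (0, -537/10)
  seg 4: down by d9 = 42 → (0, -957/10)
  seg 5: left by d8 = -7 → (7, -957/10)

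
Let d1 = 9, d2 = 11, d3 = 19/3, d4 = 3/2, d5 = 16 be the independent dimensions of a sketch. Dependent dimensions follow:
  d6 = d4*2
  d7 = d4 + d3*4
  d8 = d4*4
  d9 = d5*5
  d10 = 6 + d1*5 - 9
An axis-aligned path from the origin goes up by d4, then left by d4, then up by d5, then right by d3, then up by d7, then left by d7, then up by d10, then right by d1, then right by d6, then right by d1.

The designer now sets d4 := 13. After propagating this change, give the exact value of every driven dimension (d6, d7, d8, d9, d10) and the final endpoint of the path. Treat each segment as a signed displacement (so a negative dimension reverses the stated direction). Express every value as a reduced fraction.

d6 = 26
d7 = 115/3
d8 = 52
d9 = 80
d10 = 42
endpoint = (-1, 328/3)

Apply edit: d4 := 13
  d6 = d4*2 = 26
  d7 = d4 + d3*4 = 115/3
  d8 = d4*4 = 52
  d9 = d5*5 = 80
  d10 = 6 + d1*5 - 9 = 42
Walk from origin (0, 0):
  seg 1: up by d4 = 13 → (0, 13)
  seg 2: left by d4 = 13 → (-13, 13)
  seg 3: up by d5 = 16 → (-13, 29)
  seg 4: right by d3 = 19/3 → (-20/3, 29)
  seg 5: up by d7 = 115/3 → (-20/3, 202/3)
  seg 6: left by d7 = 115/3 → (-45, 202/3)
  seg 7: up by d10 = 42 → (-45, 328/3)
  seg 8: right by d1 = 9 → (-36, 328/3)
  seg 9: right by d6 = 26 → (-10, 328/3)
  seg 10: right by d1 = 9 → (-1, 328/3)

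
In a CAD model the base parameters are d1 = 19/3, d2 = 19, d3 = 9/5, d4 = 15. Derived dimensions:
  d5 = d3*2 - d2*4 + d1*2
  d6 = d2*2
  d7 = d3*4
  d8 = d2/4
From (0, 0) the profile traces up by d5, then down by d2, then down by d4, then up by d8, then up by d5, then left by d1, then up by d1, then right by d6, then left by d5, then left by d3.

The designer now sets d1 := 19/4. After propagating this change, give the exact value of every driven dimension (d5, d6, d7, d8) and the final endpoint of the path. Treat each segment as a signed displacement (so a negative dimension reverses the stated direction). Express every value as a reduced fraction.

d5 = -629/10
d6 = 38
d7 = 36/5
d8 = 19/4
endpoint = (1887/20, -1503/10)

Apply edit: d1 := 19/4
  d5 = d3*2 - d2*4 + d1*2 = -629/10
  d6 = d2*2 = 38
  d7 = d3*4 = 36/5
  d8 = d2/4 = 19/4
Walk from origin (0, 0):
  seg 1: up by d5 = -629/10 → (0, -629/10)
  seg 2: down by d2 = 19 → (0, -819/10)
  seg 3: down by d4 = 15 → (0, -969/10)
  seg 4: up by d8 = 19/4 → (0, -1843/20)
  seg 5: up by d5 = -629/10 → (0, -3101/20)
  seg 6: left by d1 = 19/4 → (-19/4, -3101/20)
  seg 7: up by d1 = 19/4 → (-19/4, -1503/10)
  seg 8: right by d6 = 38 → (133/4, -1503/10)
  seg 9: left by d5 = -629/10 → (1923/20, -1503/10)
  seg 10: left by d3 = 9/5 → (1887/20, -1503/10)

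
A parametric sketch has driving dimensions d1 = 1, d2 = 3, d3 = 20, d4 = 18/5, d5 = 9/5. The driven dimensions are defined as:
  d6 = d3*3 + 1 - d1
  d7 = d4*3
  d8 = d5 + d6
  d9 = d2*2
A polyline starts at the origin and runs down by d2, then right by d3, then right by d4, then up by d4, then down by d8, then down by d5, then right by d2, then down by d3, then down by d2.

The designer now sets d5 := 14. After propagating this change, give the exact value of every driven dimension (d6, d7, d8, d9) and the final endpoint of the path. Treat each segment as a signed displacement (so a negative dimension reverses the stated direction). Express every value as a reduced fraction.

Apply edit: d5 := 14
  d6 = d3*3 + 1 - d1 = 60
  d7 = d4*3 = 54/5
  d8 = d5 + d6 = 74
  d9 = d2*2 = 6
Walk from origin (0, 0):
  seg 1: down by d2 = 3 → (0, -3)
  seg 2: right by d3 = 20 → (20, -3)
  seg 3: right by d4 = 18/5 → (118/5, -3)
  seg 4: up by d4 = 18/5 → (118/5, 3/5)
  seg 5: down by d8 = 74 → (118/5, -367/5)
  seg 6: down by d5 = 14 → (118/5, -437/5)
  seg 7: right by d2 = 3 → (133/5, -437/5)
  seg 8: down by d3 = 20 → (133/5, -537/5)
  seg 9: down by d2 = 3 → (133/5, -552/5)

d6 = 60
d7 = 54/5
d8 = 74
d9 = 6
endpoint = (133/5, -552/5)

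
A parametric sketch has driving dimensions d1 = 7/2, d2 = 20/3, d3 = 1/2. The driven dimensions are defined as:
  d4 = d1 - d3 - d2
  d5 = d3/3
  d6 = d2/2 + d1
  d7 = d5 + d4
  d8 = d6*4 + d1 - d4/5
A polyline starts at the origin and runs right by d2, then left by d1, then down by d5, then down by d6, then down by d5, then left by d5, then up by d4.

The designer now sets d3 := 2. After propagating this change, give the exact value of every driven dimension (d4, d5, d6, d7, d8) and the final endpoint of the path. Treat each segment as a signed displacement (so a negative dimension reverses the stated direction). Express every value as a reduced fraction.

d4 = -31/6
d5 = 2/3
d6 = 41/6
d7 = -9/2
d8 = 478/15
endpoint = (5/2, -40/3)

Apply edit: d3 := 2
  d4 = d1 - d3 - d2 = -31/6
  d5 = d3/3 = 2/3
  d6 = d2/2 + d1 = 41/6
  d7 = d5 + d4 = -9/2
  d8 = d6*4 + d1 - d4/5 = 478/15
Walk from origin (0, 0):
  seg 1: right by d2 = 20/3 → (20/3, 0)
  seg 2: left by d1 = 7/2 → (19/6, 0)
  seg 3: down by d5 = 2/3 → (19/6, -2/3)
  seg 4: down by d6 = 41/6 → (19/6, -15/2)
  seg 5: down by d5 = 2/3 → (19/6, -49/6)
  seg 6: left by d5 = 2/3 → (5/2, -49/6)
  seg 7: up by d4 = -31/6 → (5/2, -40/3)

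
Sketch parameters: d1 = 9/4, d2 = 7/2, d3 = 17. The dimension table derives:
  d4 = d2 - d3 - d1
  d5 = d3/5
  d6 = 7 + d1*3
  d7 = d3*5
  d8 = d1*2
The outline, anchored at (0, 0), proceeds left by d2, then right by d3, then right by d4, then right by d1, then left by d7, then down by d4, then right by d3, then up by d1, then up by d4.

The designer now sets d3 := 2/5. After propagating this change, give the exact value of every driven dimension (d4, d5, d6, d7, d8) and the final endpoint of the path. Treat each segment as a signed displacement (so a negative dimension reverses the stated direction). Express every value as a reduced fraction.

d4 = 17/20
d5 = 2/25
d6 = 55/4
d7 = 2
d8 = 9/2
endpoint = (-8/5, 9/4)

Apply edit: d3 := 2/5
  d4 = d2 - d3 - d1 = 17/20
  d5 = d3/5 = 2/25
  d6 = 7 + d1*3 = 55/4
  d7 = d3*5 = 2
  d8 = d1*2 = 9/2
Walk from origin (0, 0):
  seg 1: left by d2 = 7/2 → (-7/2, 0)
  seg 2: right by d3 = 2/5 → (-31/10, 0)
  seg 3: right by d4 = 17/20 → (-9/4, 0)
  seg 4: right by d1 = 9/4 → (0, 0)
  seg 5: left by d7 = 2 → (-2, 0)
  seg 6: down by d4 = 17/20 → (-2, -17/20)
  seg 7: right by d3 = 2/5 → (-8/5, -17/20)
  seg 8: up by d1 = 9/4 → (-8/5, 7/5)
  seg 9: up by d4 = 17/20 → (-8/5, 9/4)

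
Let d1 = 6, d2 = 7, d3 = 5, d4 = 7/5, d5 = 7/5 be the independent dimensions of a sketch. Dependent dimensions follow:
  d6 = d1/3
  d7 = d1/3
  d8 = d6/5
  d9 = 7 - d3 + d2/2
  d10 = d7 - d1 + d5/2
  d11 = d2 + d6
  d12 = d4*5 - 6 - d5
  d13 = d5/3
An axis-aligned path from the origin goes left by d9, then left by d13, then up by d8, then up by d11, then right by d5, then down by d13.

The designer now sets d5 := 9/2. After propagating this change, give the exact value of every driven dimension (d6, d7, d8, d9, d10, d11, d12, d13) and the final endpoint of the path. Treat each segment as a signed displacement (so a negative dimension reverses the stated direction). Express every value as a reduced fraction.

d6 = 2
d7 = 2
d8 = 2/5
d9 = 11/2
d10 = -7/4
d11 = 9
d12 = -7/2
d13 = 3/2
endpoint = (-5/2, 79/10)

Apply edit: d5 := 9/2
  d6 = d1/3 = 2
  d7 = d1/3 = 2
  d8 = d6/5 = 2/5
  d9 = 7 - d3 + d2/2 = 11/2
  d10 = d7 - d1 + d5/2 = -7/4
  d11 = d2 + d6 = 9
  d12 = d4*5 - 6 - d5 = -7/2
  d13 = d5/3 = 3/2
Walk from origin (0, 0):
  seg 1: left by d9 = 11/2 → (-11/2, 0)
  seg 2: left by d13 = 3/2 → (-7, 0)
  seg 3: up by d8 = 2/5 → (-7, 2/5)
  seg 4: up by d11 = 9 → (-7, 47/5)
  seg 5: right by d5 = 9/2 → (-5/2, 47/5)
  seg 6: down by d13 = 3/2 → (-5/2, 79/10)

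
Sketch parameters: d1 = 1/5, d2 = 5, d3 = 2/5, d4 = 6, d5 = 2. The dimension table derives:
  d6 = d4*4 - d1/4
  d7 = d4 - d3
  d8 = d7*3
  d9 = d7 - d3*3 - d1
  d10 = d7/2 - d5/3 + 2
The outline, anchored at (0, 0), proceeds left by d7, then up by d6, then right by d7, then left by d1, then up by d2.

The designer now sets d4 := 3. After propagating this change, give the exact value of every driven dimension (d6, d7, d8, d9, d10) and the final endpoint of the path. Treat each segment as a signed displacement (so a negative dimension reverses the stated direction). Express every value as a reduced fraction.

Apply edit: d4 := 3
  d6 = d4*4 - d1/4 = 239/20
  d7 = d4 - d3 = 13/5
  d8 = d7*3 = 39/5
  d9 = d7 - d3*3 - d1 = 6/5
  d10 = d7/2 - d5/3 + 2 = 79/30
Walk from origin (0, 0):
  seg 1: left by d7 = 13/5 → (-13/5, 0)
  seg 2: up by d6 = 239/20 → (-13/5, 239/20)
  seg 3: right by d7 = 13/5 → (0, 239/20)
  seg 4: left by d1 = 1/5 → (-1/5, 239/20)
  seg 5: up by d2 = 5 → (-1/5, 339/20)

d6 = 239/20
d7 = 13/5
d8 = 39/5
d9 = 6/5
d10 = 79/30
endpoint = (-1/5, 339/20)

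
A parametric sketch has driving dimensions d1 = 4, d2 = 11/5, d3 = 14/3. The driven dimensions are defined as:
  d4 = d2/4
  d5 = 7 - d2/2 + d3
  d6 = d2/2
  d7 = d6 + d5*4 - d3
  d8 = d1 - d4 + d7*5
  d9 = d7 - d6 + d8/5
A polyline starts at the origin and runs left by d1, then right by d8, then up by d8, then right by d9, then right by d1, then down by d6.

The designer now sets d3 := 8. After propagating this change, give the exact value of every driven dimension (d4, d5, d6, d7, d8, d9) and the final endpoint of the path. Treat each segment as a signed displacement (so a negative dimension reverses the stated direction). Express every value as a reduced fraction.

Apply edit: d3 := 8
  d4 = d2/4 = 11/20
  d5 = 7 - d2/2 + d3 = 139/10
  d6 = d2/2 = 11/10
  d7 = d6 + d5*4 - d3 = 487/10
  d8 = d1 - d4 + d7*5 = 4939/20
  d9 = d7 - d6 + d8/5 = 9699/100
Walk from origin (0, 0):
  seg 1: left by d1 = 4 → (-4, 0)
  seg 2: right by d8 = 4939/20 → (4859/20, 0)
  seg 3: up by d8 = 4939/20 → (4859/20, 4939/20)
  seg 4: right by d9 = 9699/100 → (16997/50, 4939/20)
  seg 5: right by d1 = 4 → (17197/50, 4939/20)
  seg 6: down by d6 = 11/10 → (17197/50, 4917/20)

d4 = 11/20
d5 = 139/10
d6 = 11/10
d7 = 487/10
d8 = 4939/20
d9 = 9699/100
endpoint = (17197/50, 4917/20)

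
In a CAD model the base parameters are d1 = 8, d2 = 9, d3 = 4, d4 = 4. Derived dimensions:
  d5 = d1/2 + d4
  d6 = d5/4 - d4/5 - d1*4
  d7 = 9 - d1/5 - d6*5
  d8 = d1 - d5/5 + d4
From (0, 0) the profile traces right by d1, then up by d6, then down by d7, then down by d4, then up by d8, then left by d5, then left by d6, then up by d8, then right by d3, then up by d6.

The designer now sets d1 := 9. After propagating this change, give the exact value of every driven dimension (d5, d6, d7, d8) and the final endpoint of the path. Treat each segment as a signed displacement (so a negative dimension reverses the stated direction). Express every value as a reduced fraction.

Apply edit: d1 := 9
  d5 = d1/2 + d4 = 17/2
  d6 = d5/4 - d4/5 - d1*4 = -1387/40
  d7 = 9 - d1/5 - d6*5 = 7223/40
  d8 = d1 - d5/5 + d4 = 113/10
Walk from origin (0, 0):
  seg 1: right by d1 = 9 → (9, 0)
  seg 2: up by d6 = -1387/40 → (9, -1387/40)
  seg 3: down by d7 = 7223/40 → (9, -861/4)
  seg 4: down by d4 = 4 → (9, -877/4)
  seg 5: up by d8 = 113/10 → (9, -4159/20)
  seg 6: left by d5 = 17/2 → (1/2, -4159/20)
  seg 7: left by d6 = -1387/40 → (1407/40, -4159/20)
  seg 8: up by d8 = 113/10 → (1407/40, -3933/20)
  seg 9: right by d3 = 4 → (1567/40, -3933/20)
  seg 10: up by d6 = -1387/40 → (1567/40, -9253/40)

d5 = 17/2
d6 = -1387/40
d7 = 7223/40
d8 = 113/10
endpoint = (1567/40, -9253/40)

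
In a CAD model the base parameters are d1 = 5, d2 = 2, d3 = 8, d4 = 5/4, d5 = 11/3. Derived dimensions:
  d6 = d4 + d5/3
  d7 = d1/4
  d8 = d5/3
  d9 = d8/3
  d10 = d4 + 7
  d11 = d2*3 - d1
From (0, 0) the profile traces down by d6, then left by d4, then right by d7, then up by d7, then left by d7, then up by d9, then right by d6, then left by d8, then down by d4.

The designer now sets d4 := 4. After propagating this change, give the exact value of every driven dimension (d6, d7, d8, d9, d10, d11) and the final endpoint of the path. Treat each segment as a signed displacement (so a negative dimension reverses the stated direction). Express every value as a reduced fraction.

d6 = 47/9
d7 = 5/4
d8 = 11/9
d9 = 11/27
d10 = 11
d11 = 1
endpoint = (0, -817/108)

Apply edit: d4 := 4
  d6 = d4 + d5/3 = 47/9
  d7 = d1/4 = 5/4
  d8 = d5/3 = 11/9
  d9 = d8/3 = 11/27
  d10 = d4 + 7 = 11
  d11 = d2*3 - d1 = 1
Walk from origin (0, 0):
  seg 1: down by d6 = 47/9 → (0, -47/9)
  seg 2: left by d4 = 4 → (-4, -47/9)
  seg 3: right by d7 = 5/4 → (-11/4, -47/9)
  seg 4: up by d7 = 5/4 → (-11/4, -143/36)
  seg 5: left by d7 = 5/4 → (-4, -143/36)
  seg 6: up by d9 = 11/27 → (-4, -385/108)
  seg 7: right by d6 = 47/9 → (11/9, -385/108)
  seg 8: left by d8 = 11/9 → (0, -385/108)
  seg 9: down by d4 = 4 → (0, -817/108)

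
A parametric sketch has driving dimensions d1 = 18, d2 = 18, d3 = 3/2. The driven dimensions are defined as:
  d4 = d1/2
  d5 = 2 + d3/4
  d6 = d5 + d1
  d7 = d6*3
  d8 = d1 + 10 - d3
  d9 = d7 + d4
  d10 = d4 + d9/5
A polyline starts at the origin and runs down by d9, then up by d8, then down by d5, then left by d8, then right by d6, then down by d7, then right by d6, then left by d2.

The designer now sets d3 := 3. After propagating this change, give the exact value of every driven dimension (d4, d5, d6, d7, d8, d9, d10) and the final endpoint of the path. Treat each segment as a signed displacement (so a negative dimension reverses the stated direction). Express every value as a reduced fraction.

Apply edit: d3 := 3
  d4 = d1/2 = 9
  d5 = 2 + d3/4 = 11/4
  d6 = d5 + d1 = 83/4
  d7 = d6*3 = 249/4
  d8 = d1 + 10 - d3 = 25
  d9 = d7 + d4 = 285/4
  d10 = d4 + d9/5 = 93/4
Walk from origin (0, 0):
  seg 1: down by d9 = 285/4 → (0, -285/4)
  seg 2: up by d8 = 25 → (0, -185/4)
  seg 3: down by d5 = 11/4 → (0, -49)
  seg 4: left by d8 = 25 → (-25, -49)
  seg 5: right by d6 = 83/4 → (-17/4, -49)
  seg 6: down by d7 = 249/4 → (-17/4, -445/4)
  seg 7: right by d6 = 83/4 → (33/2, -445/4)
  seg 8: left by d2 = 18 → (-3/2, -445/4)

d4 = 9
d5 = 11/4
d6 = 83/4
d7 = 249/4
d8 = 25
d9 = 285/4
d10 = 93/4
endpoint = (-3/2, -445/4)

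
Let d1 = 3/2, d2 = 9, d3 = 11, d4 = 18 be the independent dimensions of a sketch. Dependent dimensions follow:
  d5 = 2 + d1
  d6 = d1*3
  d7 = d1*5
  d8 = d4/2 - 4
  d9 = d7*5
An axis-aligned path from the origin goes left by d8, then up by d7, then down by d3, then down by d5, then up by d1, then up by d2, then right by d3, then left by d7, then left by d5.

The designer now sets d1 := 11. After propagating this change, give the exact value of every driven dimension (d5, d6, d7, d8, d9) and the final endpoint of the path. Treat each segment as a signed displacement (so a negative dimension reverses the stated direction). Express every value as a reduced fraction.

d5 = 13
d6 = 33
d7 = 55
d8 = 5
d9 = 275
endpoint = (-62, 51)

Apply edit: d1 := 11
  d5 = 2 + d1 = 13
  d6 = d1*3 = 33
  d7 = d1*5 = 55
  d8 = d4/2 - 4 = 5
  d9 = d7*5 = 275
Walk from origin (0, 0):
  seg 1: left by d8 = 5 → (-5, 0)
  seg 2: up by d7 = 55 → (-5, 55)
  seg 3: down by d3 = 11 → (-5, 44)
  seg 4: down by d5 = 13 → (-5, 31)
  seg 5: up by d1 = 11 → (-5, 42)
  seg 6: up by d2 = 9 → (-5, 51)
  seg 7: right by d3 = 11 → (6, 51)
  seg 8: left by d7 = 55 → (-49, 51)
  seg 9: left by d5 = 13 → (-62, 51)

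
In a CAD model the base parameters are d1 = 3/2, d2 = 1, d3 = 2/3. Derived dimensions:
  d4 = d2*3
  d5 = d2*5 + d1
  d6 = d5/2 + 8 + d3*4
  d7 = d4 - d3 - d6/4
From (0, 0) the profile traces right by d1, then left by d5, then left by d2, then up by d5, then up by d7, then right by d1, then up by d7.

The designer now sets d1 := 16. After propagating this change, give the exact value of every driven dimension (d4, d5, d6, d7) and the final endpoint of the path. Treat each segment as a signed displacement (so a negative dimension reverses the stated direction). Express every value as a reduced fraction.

d4 = 3
d5 = 21
d6 = 127/6
d7 = -71/24
endpoint = (10, 181/12)

Apply edit: d1 := 16
  d4 = d2*3 = 3
  d5 = d2*5 + d1 = 21
  d6 = d5/2 + 8 + d3*4 = 127/6
  d7 = d4 - d3 - d6/4 = -71/24
Walk from origin (0, 0):
  seg 1: right by d1 = 16 → (16, 0)
  seg 2: left by d5 = 21 → (-5, 0)
  seg 3: left by d2 = 1 → (-6, 0)
  seg 4: up by d5 = 21 → (-6, 21)
  seg 5: up by d7 = -71/24 → (-6, 433/24)
  seg 6: right by d1 = 16 → (10, 433/24)
  seg 7: up by d7 = -71/24 → (10, 181/12)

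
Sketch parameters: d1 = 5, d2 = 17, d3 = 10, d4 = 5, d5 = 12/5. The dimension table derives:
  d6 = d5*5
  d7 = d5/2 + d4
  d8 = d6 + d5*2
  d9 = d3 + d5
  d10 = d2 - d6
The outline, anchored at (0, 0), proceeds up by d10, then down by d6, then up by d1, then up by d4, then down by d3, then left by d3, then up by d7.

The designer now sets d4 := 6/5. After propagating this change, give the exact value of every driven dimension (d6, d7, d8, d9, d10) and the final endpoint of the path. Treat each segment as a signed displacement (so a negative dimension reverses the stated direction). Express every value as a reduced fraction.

d6 = 12
d7 = 12/5
d8 = 84/5
d9 = 62/5
d10 = 5
endpoint = (-10, -42/5)

Apply edit: d4 := 6/5
  d6 = d5*5 = 12
  d7 = d5/2 + d4 = 12/5
  d8 = d6 + d5*2 = 84/5
  d9 = d3 + d5 = 62/5
  d10 = d2 - d6 = 5
Walk from origin (0, 0):
  seg 1: up by d10 = 5 → (0, 5)
  seg 2: down by d6 = 12 → (0, -7)
  seg 3: up by d1 = 5 → (0, -2)
  seg 4: up by d4 = 6/5 → (0, -4/5)
  seg 5: down by d3 = 10 → (0, -54/5)
  seg 6: left by d3 = 10 → (-10, -54/5)
  seg 7: up by d7 = 12/5 → (-10, -42/5)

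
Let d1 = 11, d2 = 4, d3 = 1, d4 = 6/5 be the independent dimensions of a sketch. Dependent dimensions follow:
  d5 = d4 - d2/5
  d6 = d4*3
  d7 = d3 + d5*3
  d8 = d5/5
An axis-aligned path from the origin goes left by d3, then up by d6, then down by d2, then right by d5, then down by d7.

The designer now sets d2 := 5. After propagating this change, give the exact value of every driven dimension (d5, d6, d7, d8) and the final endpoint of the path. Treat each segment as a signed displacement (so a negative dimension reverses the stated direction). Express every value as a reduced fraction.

d5 = 1/5
d6 = 18/5
d7 = 8/5
d8 = 1/25
endpoint = (-4/5, -3)

Apply edit: d2 := 5
  d5 = d4 - d2/5 = 1/5
  d6 = d4*3 = 18/5
  d7 = d3 + d5*3 = 8/5
  d8 = d5/5 = 1/25
Walk from origin (0, 0):
  seg 1: left by d3 = 1 → (-1, 0)
  seg 2: up by d6 = 18/5 → (-1, 18/5)
  seg 3: down by d2 = 5 → (-1, -7/5)
  seg 4: right by d5 = 1/5 → (-4/5, -7/5)
  seg 5: down by d7 = 8/5 → (-4/5, -3)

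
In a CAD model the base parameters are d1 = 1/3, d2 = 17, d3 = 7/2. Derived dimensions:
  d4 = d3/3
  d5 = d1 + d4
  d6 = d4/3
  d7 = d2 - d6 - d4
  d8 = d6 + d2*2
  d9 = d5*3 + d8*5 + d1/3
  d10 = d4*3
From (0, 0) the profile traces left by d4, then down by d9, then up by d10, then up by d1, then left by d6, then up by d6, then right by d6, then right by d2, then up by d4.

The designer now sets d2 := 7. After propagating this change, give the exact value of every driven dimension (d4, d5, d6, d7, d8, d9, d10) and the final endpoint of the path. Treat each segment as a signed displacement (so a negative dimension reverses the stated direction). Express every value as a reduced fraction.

d4 = 7/6
d5 = 3/2
d6 = 7/18
d7 = 49/9
d8 = 259/18
d9 = 689/9
d10 = 7/2
endpoint = (35/6, -427/6)

Apply edit: d2 := 7
  d4 = d3/3 = 7/6
  d5 = d1 + d4 = 3/2
  d6 = d4/3 = 7/18
  d7 = d2 - d6 - d4 = 49/9
  d8 = d6 + d2*2 = 259/18
  d9 = d5*3 + d8*5 + d1/3 = 689/9
  d10 = d4*3 = 7/2
Walk from origin (0, 0):
  seg 1: left by d4 = 7/6 → (-7/6, 0)
  seg 2: down by d9 = 689/9 → (-7/6, -689/9)
  seg 3: up by d10 = 7/2 → (-7/6, -1315/18)
  seg 4: up by d1 = 1/3 → (-7/6, -1309/18)
  seg 5: left by d6 = 7/18 → (-14/9, -1309/18)
  seg 6: up by d6 = 7/18 → (-14/9, -217/3)
  seg 7: right by d6 = 7/18 → (-7/6, -217/3)
  seg 8: right by d2 = 7 → (35/6, -217/3)
  seg 9: up by d4 = 7/6 → (35/6, -427/6)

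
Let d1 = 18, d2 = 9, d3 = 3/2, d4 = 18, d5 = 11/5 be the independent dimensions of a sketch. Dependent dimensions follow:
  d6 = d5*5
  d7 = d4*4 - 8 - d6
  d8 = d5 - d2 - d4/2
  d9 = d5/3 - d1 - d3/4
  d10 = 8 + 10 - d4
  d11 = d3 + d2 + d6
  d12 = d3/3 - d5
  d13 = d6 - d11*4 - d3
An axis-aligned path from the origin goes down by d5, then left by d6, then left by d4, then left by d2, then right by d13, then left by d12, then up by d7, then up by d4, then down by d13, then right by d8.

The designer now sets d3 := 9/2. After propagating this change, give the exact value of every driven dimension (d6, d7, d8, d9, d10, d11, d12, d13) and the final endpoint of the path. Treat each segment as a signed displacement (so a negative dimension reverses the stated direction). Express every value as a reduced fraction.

d6 = 11
d7 = 53
d8 = -79/5
d9 = -2207/120
d10 = 0
d11 = 49/2
d12 = -7/10
d13 = -183/2
endpoint = (-723/5, 1603/10)

Apply edit: d3 := 9/2
  d6 = d5*5 = 11
  d7 = d4*4 - 8 - d6 = 53
  d8 = d5 - d2 - d4/2 = -79/5
  d9 = d5/3 - d1 - d3/4 = -2207/120
  d10 = 8 + 10 - d4 = 0
  d11 = d3 + d2 + d6 = 49/2
  d12 = d3/3 - d5 = -7/10
  d13 = d6 - d11*4 - d3 = -183/2
Walk from origin (0, 0):
  seg 1: down by d5 = 11/5 → (0, -11/5)
  seg 2: left by d6 = 11 → (-11, -11/5)
  seg 3: left by d4 = 18 → (-29, -11/5)
  seg 4: left by d2 = 9 → (-38, -11/5)
  seg 5: right by d13 = -183/2 → (-259/2, -11/5)
  seg 6: left by d12 = -7/10 → (-644/5, -11/5)
  seg 7: up by d7 = 53 → (-644/5, 254/5)
  seg 8: up by d4 = 18 → (-644/5, 344/5)
  seg 9: down by d13 = -183/2 → (-644/5, 1603/10)
  seg 10: right by d8 = -79/5 → (-723/5, 1603/10)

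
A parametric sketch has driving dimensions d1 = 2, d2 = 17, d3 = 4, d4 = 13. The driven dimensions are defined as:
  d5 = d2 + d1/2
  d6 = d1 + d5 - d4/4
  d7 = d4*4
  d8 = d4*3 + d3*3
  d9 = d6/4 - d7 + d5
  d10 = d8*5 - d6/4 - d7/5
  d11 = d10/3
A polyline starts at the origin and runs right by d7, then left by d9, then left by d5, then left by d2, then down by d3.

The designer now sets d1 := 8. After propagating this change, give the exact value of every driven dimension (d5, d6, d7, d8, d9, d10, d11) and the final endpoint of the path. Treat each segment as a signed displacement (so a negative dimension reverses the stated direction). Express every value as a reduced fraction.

d5 = 21
d6 = 103/4
d7 = 52
d8 = 51
d9 = -393/16
d10 = 19053/80
d11 = 6351/80
endpoint = (617/16, -4)

Apply edit: d1 := 8
  d5 = d2 + d1/2 = 21
  d6 = d1 + d5 - d4/4 = 103/4
  d7 = d4*4 = 52
  d8 = d4*3 + d3*3 = 51
  d9 = d6/4 - d7 + d5 = -393/16
  d10 = d8*5 - d6/4 - d7/5 = 19053/80
  d11 = d10/3 = 6351/80
Walk from origin (0, 0):
  seg 1: right by d7 = 52 → (52, 0)
  seg 2: left by d9 = -393/16 → (1225/16, 0)
  seg 3: left by d5 = 21 → (889/16, 0)
  seg 4: left by d2 = 17 → (617/16, 0)
  seg 5: down by d3 = 4 → (617/16, -4)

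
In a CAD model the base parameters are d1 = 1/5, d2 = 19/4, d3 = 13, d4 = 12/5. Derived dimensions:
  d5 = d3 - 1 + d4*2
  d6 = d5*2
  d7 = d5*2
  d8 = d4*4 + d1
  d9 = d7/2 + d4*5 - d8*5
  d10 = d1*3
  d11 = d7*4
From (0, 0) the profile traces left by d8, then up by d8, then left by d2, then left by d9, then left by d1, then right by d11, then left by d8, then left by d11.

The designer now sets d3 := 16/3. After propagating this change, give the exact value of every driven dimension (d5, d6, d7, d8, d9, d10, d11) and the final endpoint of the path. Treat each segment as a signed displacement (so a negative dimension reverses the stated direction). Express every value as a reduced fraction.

d5 = 137/15
d6 = 274/15
d7 = 274/15
d8 = 49/5
d9 = -418/15
d10 = 3/5
d11 = 1096/15
endpoint = (199/60, 49/5)

Apply edit: d3 := 16/3
  d5 = d3 - 1 + d4*2 = 137/15
  d6 = d5*2 = 274/15
  d7 = d5*2 = 274/15
  d8 = d4*4 + d1 = 49/5
  d9 = d7/2 + d4*5 - d8*5 = -418/15
  d10 = d1*3 = 3/5
  d11 = d7*4 = 1096/15
Walk from origin (0, 0):
  seg 1: left by d8 = 49/5 → (-49/5, 0)
  seg 2: up by d8 = 49/5 → (-49/5, 49/5)
  seg 3: left by d2 = 19/4 → (-291/20, 49/5)
  seg 4: left by d9 = -418/15 → (799/60, 49/5)
  seg 5: left by d1 = 1/5 → (787/60, 49/5)
  seg 6: right by d11 = 1096/15 → (5171/60, 49/5)
  seg 7: left by d8 = 49/5 → (4583/60, 49/5)
  seg 8: left by d11 = 1096/15 → (199/60, 49/5)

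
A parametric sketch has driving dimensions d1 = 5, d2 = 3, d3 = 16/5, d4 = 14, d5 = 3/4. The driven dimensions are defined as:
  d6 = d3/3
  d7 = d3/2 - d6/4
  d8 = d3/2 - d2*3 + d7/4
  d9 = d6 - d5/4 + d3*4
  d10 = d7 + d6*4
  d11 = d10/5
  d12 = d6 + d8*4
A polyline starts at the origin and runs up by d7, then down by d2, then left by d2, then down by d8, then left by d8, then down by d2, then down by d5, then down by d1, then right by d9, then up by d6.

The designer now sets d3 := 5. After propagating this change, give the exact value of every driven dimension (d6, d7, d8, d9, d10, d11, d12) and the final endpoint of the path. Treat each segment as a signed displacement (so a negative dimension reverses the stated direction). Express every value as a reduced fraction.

Apply edit: d3 := 5
  d6 = d3/3 = 5/3
  d7 = d3/2 - d6/4 = 25/12
  d8 = d3/2 - d2*3 + d7/4 = -287/48
  d9 = d6 - d5/4 + d3*4 = 1031/48
  d10 = d7 + d6*4 = 35/4
  d11 = d10/5 = 7/4
  d12 = d6 + d8*4 = -89/4
Walk from origin (0, 0):
  seg 1: up by d7 = 25/12 → (0, 25/12)
  seg 2: down by d2 = 3 → (0, -11/12)
  seg 3: left by d2 = 3 → (-3, -11/12)
  seg 4: down by d8 = -287/48 → (-3, 81/16)
  seg 5: left by d8 = -287/48 → (143/48, 81/16)
  seg 6: down by d2 = 3 → (143/48, 33/16)
  seg 7: down by d5 = 3/4 → (143/48, 21/16)
  seg 8: down by d1 = 5 → (143/48, -59/16)
  seg 9: right by d9 = 1031/48 → (587/24, -59/16)
  seg 10: up by d6 = 5/3 → (587/24, -97/48)

d6 = 5/3
d7 = 25/12
d8 = -287/48
d9 = 1031/48
d10 = 35/4
d11 = 7/4
d12 = -89/4
endpoint = (587/24, -97/48)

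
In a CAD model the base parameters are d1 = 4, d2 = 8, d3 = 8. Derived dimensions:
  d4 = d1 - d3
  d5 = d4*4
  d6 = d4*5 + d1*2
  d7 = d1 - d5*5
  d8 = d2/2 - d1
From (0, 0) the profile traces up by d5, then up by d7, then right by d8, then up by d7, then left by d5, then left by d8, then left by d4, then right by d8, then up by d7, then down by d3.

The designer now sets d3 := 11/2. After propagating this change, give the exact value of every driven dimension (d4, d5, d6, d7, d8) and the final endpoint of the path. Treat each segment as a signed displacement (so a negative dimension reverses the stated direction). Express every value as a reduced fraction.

Apply edit: d3 := 11/2
  d4 = d1 - d3 = -3/2
  d5 = d4*4 = -6
  d6 = d4*5 + d1*2 = 1/2
  d7 = d1 - d5*5 = 34
  d8 = d2/2 - d1 = 0
Walk from origin (0, 0):
  seg 1: up by d5 = -6 → (0, -6)
  seg 2: up by d7 = 34 → (0, 28)
  seg 3: right by d8 = 0 → (0, 28)
  seg 4: up by d7 = 34 → (0, 62)
  seg 5: left by d5 = -6 → (6, 62)
  seg 6: left by d8 = 0 → (6, 62)
  seg 7: left by d4 = -3/2 → (15/2, 62)
  seg 8: right by d8 = 0 → (15/2, 62)
  seg 9: up by d7 = 34 → (15/2, 96)
  seg 10: down by d3 = 11/2 → (15/2, 181/2)

d4 = -3/2
d5 = -6
d6 = 1/2
d7 = 34
d8 = 0
endpoint = (15/2, 181/2)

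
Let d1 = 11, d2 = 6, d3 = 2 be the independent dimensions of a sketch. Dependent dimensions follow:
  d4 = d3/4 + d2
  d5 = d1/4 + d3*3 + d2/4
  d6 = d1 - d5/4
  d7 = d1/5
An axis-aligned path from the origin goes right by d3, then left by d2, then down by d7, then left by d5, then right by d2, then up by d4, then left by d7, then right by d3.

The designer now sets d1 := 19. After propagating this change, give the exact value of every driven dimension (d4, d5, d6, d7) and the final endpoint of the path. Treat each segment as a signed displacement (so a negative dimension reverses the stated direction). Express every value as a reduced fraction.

d4 = 13/2
d5 = 49/4
d6 = 255/16
d7 = 19/5
endpoint = (-241/20, 27/10)

Apply edit: d1 := 19
  d4 = d3/4 + d2 = 13/2
  d5 = d1/4 + d3*3 + d2/4 = 49/4
  d6 = d1 - d5/4 = 255/16
  d7 = d1/5 = 19/5
Walk from origin (0, 0):
  seg 1: right by d3 = 2 → (2, 0)
  seg 2: left by d2 = 6 → (-4, 0)
  seg 3: down by d7 = 19/5 → (-4, -19/5)
  seg 4: left by d5 = 49/4 → (-65/4, -19/5)
  seg 5: right by d2 = 6 → (-41/4, -19/5)
  seg 6: up by d4 = 13/2 → (-41/4, 27/10)
  seg 7: left by d7 = 19/5 → (-281/20, 27/10)
  seg 8: right by d3 = 2 → (-241/20, 27/10)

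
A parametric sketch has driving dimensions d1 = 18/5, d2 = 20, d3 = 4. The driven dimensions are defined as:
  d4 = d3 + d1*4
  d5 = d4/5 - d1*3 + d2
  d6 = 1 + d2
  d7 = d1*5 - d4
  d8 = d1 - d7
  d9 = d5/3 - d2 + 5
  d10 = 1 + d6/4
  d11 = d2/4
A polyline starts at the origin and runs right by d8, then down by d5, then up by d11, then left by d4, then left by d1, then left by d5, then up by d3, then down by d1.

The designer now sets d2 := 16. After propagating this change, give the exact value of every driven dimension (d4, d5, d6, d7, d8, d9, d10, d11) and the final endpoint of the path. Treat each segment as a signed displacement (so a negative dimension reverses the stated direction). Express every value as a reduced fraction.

Apply edit: d2 := 16
  d4 = d3 + d1*4 = 92/5
  d5 = d4/5 - d1*3 + d2 = 222/25
  d6 = 1 + d2 = 17
  d7 = d1*5 - d4 = -2/5
  d8 = d1 - d7 = 4
  d9 = d5/3 - d2 + 5 = -201/25
  d10 = 1 + d6/4 = 21/4
  d11 = d2/4 = 4
Walk from origin (0, 0):
  seg 1: right by d8 = 4 → (4, 0)
  seg 2: down by d5 = 222/25 → (4, -222/25)
  seg 3: up by d11 = 4 → (4, -122/25)
  seg 4: left by d4 = 92/5 → (-72/5, -122/25)
  seg 5: left by d1 = 18/5 → (-18, -122/25)
  seg 6: left by d5 = 222/25 → (-672/25, -122/25)
  seg 7: up by d3 = 4 → (-672/25, -22/25)
  seg 8: down by d1 = 18/5 → (-672/25, -112/25)

d4 = 92/5
d5 = 222/25
d6 = 17
d7 = -2/5
d8 = 4
d9 = -201/25
d10 = 21/4
d11 = 4
endpoint = (-672/25, -112/25)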